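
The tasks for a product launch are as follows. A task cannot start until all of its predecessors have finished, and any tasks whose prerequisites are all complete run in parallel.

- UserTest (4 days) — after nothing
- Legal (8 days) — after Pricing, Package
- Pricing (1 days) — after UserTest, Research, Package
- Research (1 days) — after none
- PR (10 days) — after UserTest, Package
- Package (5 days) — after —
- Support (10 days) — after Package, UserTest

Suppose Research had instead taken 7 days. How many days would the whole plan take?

As given, the longest chain is Package→PR = 5+10 = 15, so the finish is 15 days.
Research has 5 days of float (longest path through it is 10).
Now Research→Pricing→Legal = 7+1+8 = 16 is longest, so the finish becomes 16 days.

16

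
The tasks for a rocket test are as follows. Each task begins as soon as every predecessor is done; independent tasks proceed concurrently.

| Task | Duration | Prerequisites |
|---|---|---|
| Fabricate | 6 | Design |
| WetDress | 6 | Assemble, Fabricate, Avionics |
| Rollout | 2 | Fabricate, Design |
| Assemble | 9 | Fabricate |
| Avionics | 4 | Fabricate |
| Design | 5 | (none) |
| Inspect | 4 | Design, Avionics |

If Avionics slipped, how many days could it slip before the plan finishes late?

5

Design→Fabricate→Assemble→WetDress = 5+6+9+6 = 26 sets the makespan at 26 days.
The longest chain containing Avionics totals 21 days.
Float = 26 − 21 = 5.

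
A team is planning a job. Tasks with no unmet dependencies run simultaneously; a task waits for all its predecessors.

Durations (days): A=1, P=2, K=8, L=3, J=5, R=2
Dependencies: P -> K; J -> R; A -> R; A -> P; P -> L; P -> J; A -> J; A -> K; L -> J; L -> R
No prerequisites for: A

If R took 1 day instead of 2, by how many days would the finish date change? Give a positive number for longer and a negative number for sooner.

-1

Critical path before the change: A→P→L→J→R = 1+2+3+5+2 = 13 giving 13 days.
R is on the critical path; changing it to 1 makes that path 12 days.
No other chain overtakes it, so the finish is 12 days.
Change in finish: 12 − 13 = -1 days.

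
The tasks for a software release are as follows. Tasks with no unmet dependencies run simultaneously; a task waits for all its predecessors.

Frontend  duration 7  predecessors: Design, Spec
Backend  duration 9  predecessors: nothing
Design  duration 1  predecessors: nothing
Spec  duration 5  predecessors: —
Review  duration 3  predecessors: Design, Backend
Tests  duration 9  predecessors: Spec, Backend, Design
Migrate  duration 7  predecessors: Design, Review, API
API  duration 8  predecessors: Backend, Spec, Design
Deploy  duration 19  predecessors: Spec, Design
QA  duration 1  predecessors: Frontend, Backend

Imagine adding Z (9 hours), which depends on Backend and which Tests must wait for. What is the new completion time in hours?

Originally the job takes 24 hours.
With Z inserted, Tests now waits for max(Spec, Backend, Design, Z).
New critical path: Backend→Z→Tests = 9+9+9 = 27 ⇒ 27 hours.

27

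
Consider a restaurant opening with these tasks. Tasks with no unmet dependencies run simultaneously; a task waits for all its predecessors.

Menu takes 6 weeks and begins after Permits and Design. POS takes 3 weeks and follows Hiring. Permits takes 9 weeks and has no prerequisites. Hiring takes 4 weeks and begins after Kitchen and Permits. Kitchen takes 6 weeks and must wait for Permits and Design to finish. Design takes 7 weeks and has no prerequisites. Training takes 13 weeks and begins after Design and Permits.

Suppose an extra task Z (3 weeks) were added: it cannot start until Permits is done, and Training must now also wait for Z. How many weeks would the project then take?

25

Originally the project takes 22 weeks.
With Z inserted, Training now waits for max(Design, Permits, Z).
New critical path: Permits→Z→Training = 9+3+13 = 25 ⇒ 25 weeks.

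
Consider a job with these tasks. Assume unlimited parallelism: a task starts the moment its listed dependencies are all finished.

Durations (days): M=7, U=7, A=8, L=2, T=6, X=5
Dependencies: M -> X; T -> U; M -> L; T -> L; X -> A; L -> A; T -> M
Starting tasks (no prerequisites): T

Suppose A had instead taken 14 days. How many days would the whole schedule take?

Baseline: T→M→X→A = 6+7+5+8 = 26 → 26 days.
A is on the critical path; changing it to 14 makes that path 32 days.
No other chain overtakes it, so the finish is 32 days.

32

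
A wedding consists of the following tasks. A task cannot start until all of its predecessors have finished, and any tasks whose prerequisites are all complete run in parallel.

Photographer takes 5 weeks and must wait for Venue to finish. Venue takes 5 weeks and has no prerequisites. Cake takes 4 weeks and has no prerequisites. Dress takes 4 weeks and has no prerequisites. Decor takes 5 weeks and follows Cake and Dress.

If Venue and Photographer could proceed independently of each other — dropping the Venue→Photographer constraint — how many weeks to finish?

Before: longest chain Venue→Photographer = 5+5 = 10, finish 10.
Without Venue→Photographer, Photographer's earliest start moves from 5 to 0.
After: Dress→Decor = 4+5 = 9 → 9 weeks.

9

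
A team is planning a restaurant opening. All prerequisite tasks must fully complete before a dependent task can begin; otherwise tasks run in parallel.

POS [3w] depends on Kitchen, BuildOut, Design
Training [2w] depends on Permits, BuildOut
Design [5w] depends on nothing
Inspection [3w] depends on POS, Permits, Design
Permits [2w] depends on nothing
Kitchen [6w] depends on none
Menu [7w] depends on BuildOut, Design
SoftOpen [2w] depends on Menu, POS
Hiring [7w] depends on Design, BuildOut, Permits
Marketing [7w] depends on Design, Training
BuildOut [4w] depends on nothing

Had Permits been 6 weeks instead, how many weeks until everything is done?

As given, the longest chain is Design→Menu→SoftOpen = 5+7+2 = 14, so the finish is 14 weeks.
The longest path through Permits is only 11 weeks, so Permits has float 3.
New critical path: Permits→Training→Marketing = 6+2+7 = 15 ⇒ 15 weeks.

15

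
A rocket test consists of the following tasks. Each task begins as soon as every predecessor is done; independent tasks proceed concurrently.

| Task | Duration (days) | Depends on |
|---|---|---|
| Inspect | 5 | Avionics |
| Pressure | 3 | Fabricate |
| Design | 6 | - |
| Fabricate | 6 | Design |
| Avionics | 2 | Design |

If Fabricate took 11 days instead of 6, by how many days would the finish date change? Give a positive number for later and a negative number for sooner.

5

Baseline: Design→Fabricate→Pressure = 6+6+3 = 15 → 15 days.
Fabricate is on the critical path; changing it to 11 makes that path 20 days.
No other chain overtakes it, so the finish is 20 days.
Change in finish: 20 − 15 = +5 days.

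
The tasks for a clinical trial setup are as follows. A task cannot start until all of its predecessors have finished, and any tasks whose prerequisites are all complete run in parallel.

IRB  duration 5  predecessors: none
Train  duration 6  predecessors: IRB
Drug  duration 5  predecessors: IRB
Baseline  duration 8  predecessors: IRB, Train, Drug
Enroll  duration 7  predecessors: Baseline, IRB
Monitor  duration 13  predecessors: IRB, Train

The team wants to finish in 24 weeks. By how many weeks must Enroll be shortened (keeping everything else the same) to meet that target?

Current finish: 26 weeks; target: 24.
Enroll is on every critical path, so each week cut from Enroll cuts the finish by one (this holds down to a finish of 24).
Need 26 − 24 = 2 weeks off Enroll → Enroll becomes 5 weeks, finish becomes 24.

2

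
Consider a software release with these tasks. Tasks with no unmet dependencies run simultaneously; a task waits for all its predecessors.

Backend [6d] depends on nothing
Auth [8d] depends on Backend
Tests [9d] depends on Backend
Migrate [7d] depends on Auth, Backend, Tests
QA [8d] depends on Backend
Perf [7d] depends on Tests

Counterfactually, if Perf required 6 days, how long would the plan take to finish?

22

Actual critical path: Backend→Tests→Perf = 6+9+7 = 22 ⇒ 22 days.
Perf is on the critical path; changing it to 6 makes that path 21 days.
The binding chain switches to Backend→Tests→Migrate = 6+9+7 = 22; finish 22 days.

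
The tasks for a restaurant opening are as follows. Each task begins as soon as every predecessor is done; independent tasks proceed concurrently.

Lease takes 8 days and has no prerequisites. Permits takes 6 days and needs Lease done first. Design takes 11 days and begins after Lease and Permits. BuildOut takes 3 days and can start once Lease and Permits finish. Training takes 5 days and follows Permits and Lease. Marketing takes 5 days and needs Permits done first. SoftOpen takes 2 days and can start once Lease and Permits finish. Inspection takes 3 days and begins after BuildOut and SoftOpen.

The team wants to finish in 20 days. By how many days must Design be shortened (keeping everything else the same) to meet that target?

5

Current finish: 25 days; target: 20.
Design is on every critical path, so each day cut from Design cuts the finish by one (this holds down to a finish of 20).
Need 25 − 20 = 5 days off Design → Design becomes 6 days, finish becomes 20.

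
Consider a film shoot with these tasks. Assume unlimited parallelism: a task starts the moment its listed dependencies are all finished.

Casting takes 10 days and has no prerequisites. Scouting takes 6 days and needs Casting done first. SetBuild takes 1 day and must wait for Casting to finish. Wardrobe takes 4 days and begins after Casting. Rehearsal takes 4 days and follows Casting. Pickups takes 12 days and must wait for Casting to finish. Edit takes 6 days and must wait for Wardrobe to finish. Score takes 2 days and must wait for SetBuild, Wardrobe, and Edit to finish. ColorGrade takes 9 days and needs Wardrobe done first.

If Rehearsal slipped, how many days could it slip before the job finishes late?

9

Casting→Wardrobe→ColorGrade = 10+4+9 = 23 sets the makespan at 23 days.
Longest path through Rehearsal: 14 days (earliest finish 14, latest finish 23).
So Rehearsal can slip 23 − 14 = 9 days.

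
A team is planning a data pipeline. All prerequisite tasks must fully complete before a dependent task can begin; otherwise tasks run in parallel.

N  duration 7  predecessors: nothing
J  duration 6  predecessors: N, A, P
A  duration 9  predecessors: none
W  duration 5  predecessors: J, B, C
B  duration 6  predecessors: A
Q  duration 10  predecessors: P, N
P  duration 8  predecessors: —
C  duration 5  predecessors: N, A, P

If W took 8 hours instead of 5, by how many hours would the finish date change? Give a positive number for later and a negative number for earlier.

3

As given, the longest chain is A→J→W = 9+6+5 = 20, so the finish is 20 hours.
Since W is critical, the +3 change carries straight to that chain (now 23 hours).
No other chain overtakes it, so the finish is 23 hours.
Change in finish: 23 − 20 = +3 hours.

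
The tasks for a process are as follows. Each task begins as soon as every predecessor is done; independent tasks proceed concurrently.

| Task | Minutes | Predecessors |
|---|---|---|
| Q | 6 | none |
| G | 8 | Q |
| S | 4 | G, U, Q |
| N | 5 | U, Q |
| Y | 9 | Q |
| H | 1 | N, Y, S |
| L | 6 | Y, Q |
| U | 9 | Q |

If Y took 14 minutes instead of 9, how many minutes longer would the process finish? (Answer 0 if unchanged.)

5

Actual critical path: Q→Y→L = 6+9+6 = 21 ⇒ 21 minutes.
Y lies on that path, so at 14 minutes the path becomes 26 minutes.
That remains the longest chain; total 26 minutes.
Change in finish: 26 − 21 = +5 minutes.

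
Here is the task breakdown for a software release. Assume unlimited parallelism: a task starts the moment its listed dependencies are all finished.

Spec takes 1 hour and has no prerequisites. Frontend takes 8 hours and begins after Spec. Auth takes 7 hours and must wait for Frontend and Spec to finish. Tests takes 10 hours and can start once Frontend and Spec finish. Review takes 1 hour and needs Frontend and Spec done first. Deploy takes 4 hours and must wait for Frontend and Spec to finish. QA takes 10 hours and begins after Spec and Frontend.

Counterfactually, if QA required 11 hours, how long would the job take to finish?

Actual critical path: Spec→Frontend→QA = 1+8+10 = 19 ⇒ 19 hours.
QA is on the critical path; changing it to 11 makes that path 20 hours.
That remains the longest chain; total 20 hours.

20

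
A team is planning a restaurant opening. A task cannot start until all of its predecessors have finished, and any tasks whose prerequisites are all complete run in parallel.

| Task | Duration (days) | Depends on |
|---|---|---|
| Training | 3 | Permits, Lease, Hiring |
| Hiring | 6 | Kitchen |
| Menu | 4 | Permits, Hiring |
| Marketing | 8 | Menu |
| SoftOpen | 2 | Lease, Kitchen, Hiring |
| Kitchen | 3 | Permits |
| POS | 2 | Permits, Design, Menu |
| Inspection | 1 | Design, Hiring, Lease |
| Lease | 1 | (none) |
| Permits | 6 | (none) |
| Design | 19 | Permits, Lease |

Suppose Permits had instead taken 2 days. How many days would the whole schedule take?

As given, the longest chain is Permits→Design→POS = 6+19+2 = 27, so the finish is 27 days.
Permits is on the critical path; changing it to 2 makes that path 23 days.
The critical path is still Permits→Design→POS; finish is now 23 days.

23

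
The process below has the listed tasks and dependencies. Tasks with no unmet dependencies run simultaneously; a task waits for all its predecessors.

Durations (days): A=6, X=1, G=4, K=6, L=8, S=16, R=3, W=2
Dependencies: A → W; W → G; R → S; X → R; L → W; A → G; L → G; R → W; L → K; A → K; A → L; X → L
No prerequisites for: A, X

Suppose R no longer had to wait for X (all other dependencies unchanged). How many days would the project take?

20

Original critical path: A→L→W→G = 6+8+2+4 = 20 ⇒ 20 days.
Without X→R, R's earliest start moves from 1 to 0.
After: A→L→W→G = 6+8+2+4 = 20 → 20 days.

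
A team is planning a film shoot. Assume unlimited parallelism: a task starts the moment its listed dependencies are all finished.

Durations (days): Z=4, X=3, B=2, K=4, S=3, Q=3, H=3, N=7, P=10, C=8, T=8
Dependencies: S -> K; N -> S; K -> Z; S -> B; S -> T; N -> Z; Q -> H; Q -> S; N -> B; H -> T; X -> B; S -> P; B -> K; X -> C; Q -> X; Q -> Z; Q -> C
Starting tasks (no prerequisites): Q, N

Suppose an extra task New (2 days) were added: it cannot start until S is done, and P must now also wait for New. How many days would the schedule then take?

Originally the schedule takes 20 days.
With New inserted, P now waits for max(S, New).
New critical path: N→S→New→P = 7+3+2+10 = 22 ⇒ 22 days.

22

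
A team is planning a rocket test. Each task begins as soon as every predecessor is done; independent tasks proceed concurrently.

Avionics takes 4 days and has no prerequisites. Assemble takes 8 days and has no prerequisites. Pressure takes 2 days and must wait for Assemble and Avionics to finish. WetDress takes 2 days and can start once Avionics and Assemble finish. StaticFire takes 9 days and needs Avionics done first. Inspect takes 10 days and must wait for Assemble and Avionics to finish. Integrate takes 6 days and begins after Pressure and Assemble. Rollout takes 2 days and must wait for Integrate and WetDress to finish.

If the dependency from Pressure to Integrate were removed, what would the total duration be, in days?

With the dependency in place, Assemble→Pressure→Integrate→Rollout = 8+2+6+2 = 18 sets the finish at 18 days.
Without Pressure→Integrate, Integrate's earliest start moves from 10 to 8.
After: Assemble→Inspect = 8+10 = 18 → 18 days.

18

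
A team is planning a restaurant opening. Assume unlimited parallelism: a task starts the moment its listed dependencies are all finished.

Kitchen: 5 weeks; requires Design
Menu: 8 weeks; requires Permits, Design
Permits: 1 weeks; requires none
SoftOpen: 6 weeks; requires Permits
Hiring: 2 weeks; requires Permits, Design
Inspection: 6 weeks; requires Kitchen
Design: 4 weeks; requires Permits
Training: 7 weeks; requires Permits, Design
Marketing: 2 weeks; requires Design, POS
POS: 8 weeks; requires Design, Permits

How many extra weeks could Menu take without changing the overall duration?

Critical path: Permits→Design→Kitchen→Inspection = 1+4+5+6 = 16, so the finish is 16 weeks.
The longest chain containing Menu totals 13 weeks.
So Menu can slip 16 − 13 = 3 weeks.

3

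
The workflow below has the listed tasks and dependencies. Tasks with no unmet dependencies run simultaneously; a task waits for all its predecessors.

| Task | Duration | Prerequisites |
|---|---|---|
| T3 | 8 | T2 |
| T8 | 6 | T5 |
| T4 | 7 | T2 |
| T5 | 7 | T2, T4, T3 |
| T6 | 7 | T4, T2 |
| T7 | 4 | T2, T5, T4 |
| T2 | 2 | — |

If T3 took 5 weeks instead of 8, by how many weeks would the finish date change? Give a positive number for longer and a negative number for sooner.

Baseline: T2→T3→T5→T8 = 2+8+7+6 = 23 → 23 weeks.
Since T3 is critical, the -3 change carries straight to that chain (now 20 weeks).
Now T2→T4→T5→T8 = 2+7+7+6 = 22 is longest, so the finish becomes 22 weeks.
Change in finish: 22 − 23 = -1 weeks.

-1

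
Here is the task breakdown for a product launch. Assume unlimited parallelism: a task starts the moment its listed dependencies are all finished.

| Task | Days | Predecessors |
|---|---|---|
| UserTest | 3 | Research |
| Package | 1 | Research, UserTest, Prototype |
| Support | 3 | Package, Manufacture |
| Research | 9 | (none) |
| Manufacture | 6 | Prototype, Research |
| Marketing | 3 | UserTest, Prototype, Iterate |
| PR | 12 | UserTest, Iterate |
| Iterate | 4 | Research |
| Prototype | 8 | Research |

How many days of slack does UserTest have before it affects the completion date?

2

Critical path: Research→Prototype→Manufacture→Support = 9+8+6+3 = 26, so the finish is 26 days.
The longest chain containing UserTest totals 24 days.
Slack of UserTest = 11 − 9 = 2 days.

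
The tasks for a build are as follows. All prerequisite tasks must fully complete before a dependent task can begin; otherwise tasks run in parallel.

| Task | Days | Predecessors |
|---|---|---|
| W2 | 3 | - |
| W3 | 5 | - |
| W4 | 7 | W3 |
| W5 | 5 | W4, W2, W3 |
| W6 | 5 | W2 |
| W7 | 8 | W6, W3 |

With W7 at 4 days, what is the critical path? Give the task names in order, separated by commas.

W3, W4, W5

Baseline: W3→W4→W5 = 5+7+5 = 17 → 17 days.
W7 is off the critical path — its longest chain is 16 days, giving 1 of slack.
The critical path is still W3→W4→W5; finish is now 17 days.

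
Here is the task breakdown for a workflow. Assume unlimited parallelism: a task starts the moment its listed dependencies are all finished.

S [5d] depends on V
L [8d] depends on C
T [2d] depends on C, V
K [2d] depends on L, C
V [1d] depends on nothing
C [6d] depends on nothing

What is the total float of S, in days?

10

C→L→K = 6+8+2 = 16 sets the makespan at 16 days.
S finishes as early as 6 and must finish by 16.
Slack of S = 11 − 1 = 10 days.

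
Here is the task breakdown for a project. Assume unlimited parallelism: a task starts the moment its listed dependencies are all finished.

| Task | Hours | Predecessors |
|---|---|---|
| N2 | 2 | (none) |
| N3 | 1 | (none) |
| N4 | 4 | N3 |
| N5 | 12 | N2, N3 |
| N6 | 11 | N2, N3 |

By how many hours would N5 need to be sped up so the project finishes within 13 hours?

1

Current finish: 14 hours; target: 13.
N5 is on every critical path, so each hour cut from N5 cuts the finish by one (this holds down to a finish of 13).
Need 14 − 13 = 1 hour off N5 → N5 becomes 11 hours, finish becomes 13.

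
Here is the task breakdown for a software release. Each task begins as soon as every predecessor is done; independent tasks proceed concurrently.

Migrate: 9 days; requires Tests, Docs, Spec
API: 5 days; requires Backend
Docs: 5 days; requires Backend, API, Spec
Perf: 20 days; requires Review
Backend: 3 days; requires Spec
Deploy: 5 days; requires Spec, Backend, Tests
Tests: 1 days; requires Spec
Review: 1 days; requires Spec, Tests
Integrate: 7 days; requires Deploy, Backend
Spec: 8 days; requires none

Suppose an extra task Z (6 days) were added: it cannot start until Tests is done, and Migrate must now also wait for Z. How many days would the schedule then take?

30

Originally the schedule takes 30 days.
With Z inserted, Migrate now waits for max(Tests, Docs, Spec, Z).
New critical path: Spec→Backend→API→Docs→Migrate = 8+3+5+5+9 = 30 ⇒ 30 days.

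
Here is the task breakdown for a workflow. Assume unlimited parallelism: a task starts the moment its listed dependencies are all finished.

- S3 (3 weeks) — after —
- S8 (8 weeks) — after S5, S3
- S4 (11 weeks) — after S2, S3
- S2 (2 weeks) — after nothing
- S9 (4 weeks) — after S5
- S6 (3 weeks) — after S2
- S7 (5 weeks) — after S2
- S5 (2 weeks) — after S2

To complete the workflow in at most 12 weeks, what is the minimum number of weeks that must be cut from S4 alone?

2

Current finish: 14 weeks; target: 12.
S4 is on every critical path, so each week cut from S4 cuts the finish by one (this holds down to a finish of 12).
Need 14 − 12 = 2 weeks off S4 → S4 becomes 9 weeks, finish becomes 12.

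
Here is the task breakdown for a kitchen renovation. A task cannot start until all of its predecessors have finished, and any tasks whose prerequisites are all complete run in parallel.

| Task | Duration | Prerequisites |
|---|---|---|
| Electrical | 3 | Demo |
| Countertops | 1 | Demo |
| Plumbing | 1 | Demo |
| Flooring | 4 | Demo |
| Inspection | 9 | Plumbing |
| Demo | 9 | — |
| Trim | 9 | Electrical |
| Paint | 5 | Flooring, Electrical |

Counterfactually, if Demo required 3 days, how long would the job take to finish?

15

The binding path is Demo→Electrical→Trim = 9+3+9 = 21; finish at 21 days.
Since Demo is critical, the -6 change carries straight to that chain (now 15 days).
The critical path is still Demo→Electrical→Trim; finish is now 15 days.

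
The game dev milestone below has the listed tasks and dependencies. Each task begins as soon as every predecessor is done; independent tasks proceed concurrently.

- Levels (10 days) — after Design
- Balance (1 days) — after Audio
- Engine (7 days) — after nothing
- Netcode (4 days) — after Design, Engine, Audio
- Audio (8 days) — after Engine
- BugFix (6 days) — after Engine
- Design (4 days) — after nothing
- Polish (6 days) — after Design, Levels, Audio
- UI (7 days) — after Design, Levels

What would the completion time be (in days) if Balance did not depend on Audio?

Before: longest chain Design→Levels→UI = 4+10+7 = 21, finish 21.
Without Audio→Balance, Balance's earliest start moves from 15 to 0.
After: Design→Levels→UI = 4+10+7 = 21 → 21 days.

21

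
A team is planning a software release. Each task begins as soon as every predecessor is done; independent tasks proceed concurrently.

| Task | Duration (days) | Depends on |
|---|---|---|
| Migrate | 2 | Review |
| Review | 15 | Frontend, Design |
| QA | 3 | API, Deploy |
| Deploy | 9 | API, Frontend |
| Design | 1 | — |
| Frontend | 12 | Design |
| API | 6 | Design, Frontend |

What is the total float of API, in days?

Design→Frontend→API→Deploy→QA = 1+12+6+9+3 = 31 sets the makespan at 31 days.
The longest chain containing API totals 31 days.
Float = 31 − 31 = 0.

0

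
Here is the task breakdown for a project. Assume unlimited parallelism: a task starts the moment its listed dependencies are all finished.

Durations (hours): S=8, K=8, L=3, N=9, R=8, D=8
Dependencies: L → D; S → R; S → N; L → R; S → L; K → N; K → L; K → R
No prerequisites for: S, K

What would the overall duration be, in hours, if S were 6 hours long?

19

Actual critical path: S→L→R = 8+3+8 = 19 ⇒ 19 hours.
S lies on that path, so at 6 hours the path becomes 17 hours.
Now K→L→R = 8+3+8 = 19 is longest, so the finish becomes 19 hours.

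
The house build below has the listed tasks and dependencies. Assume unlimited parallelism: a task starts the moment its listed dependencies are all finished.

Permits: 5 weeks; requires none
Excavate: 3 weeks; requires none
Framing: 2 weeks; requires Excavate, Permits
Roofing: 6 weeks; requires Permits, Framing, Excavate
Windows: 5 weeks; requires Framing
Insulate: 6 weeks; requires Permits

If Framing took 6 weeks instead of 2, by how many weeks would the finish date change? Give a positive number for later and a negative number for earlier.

4

Baseline: Permits→Framing→Roofing = 5+2+6 = 13 → 13 weeks.
Framing is on the critical path; changing it to 6 makes that path 17 weeks.
The critical path is still Permits→Framing→Roofing; finish is now 17 weeks.
Change in finish: 17 − 13 = +4 weeks.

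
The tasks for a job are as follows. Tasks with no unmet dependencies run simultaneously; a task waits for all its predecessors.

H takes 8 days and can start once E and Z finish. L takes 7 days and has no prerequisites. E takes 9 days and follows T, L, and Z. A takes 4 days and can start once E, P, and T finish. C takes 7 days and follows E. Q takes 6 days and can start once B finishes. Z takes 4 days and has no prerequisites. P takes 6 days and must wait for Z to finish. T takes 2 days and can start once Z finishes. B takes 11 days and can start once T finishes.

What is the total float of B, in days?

1

Critical path: L→E→H = 7+9+8 = 24, so the finish is 24 days.
Longest path through B: 23 days (earliest finish 17, latest finish 18).
So B can slip 18 − 17 = 1 day.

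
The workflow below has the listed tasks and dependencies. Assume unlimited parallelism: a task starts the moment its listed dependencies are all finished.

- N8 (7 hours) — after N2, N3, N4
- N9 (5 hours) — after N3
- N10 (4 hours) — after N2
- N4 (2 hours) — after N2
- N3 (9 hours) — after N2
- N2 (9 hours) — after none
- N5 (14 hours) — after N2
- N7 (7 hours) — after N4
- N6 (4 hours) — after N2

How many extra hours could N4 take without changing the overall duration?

7

Critical path: N2→N3→N8 = 9+9+7 = 25, so the finish is 25 hours.
N4 finishes as early as 11 and must finish by 18.
Float = 25 − 18 = 7.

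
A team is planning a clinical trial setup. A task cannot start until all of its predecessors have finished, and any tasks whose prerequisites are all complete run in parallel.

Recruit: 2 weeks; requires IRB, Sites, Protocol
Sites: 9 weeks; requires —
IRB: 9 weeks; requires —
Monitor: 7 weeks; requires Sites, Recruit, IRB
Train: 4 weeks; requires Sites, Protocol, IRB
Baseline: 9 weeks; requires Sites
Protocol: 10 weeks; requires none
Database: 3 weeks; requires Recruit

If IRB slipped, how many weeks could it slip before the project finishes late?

1

The longest chain is Protocol→Recruit→Monitor = 10+2+7 = 19; overall finish 19 weeks.
The longest chain containing IRB totals 18 weeks.
Float = 19 − 18 = 1.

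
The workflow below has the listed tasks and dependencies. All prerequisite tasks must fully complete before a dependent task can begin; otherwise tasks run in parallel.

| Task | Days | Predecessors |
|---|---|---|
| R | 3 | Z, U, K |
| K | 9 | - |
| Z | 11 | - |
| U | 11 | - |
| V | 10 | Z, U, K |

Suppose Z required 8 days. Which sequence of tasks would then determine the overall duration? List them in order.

U, V

Critical path before the change: Z→V = 11+10 = 21 giving 21 days.
Since Z is critical, the -3 change carries straight to that chain (now 18 days).
The binding chain switches to U→V = 11+10 = 21; finish 21 days.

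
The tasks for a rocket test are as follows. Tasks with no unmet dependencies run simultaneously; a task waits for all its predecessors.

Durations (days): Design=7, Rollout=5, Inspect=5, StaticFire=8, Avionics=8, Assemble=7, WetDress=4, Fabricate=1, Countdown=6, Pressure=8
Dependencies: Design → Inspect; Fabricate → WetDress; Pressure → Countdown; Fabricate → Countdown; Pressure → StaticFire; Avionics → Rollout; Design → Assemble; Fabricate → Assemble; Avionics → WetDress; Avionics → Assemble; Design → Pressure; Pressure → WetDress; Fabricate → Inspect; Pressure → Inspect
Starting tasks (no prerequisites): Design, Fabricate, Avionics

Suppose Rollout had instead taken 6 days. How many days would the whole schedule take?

23

As given, the longest chain is Design→Pressure→StaticFire = 7+8+8 = 23, so the finish is 23 days.
The longest path through Rollout is only 13 days, so Rollout has float 10.
That remains the longest chain; total 23 days.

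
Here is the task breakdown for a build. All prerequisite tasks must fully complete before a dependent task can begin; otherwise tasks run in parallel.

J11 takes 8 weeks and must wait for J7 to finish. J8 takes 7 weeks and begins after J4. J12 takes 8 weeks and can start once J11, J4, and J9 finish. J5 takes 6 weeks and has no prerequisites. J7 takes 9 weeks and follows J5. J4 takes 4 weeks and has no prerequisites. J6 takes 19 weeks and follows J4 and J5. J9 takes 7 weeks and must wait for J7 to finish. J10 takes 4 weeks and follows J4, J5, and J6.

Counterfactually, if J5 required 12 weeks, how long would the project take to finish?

Baseline: J5→J7→J11→J12 = 6+9+8+8 = 31 → 31 weeks.
Since J5 is critical, the +6 change carries straight to that chain (now 37 weeks).
No other chain overtakes it, so the finish is 37 weeks.

37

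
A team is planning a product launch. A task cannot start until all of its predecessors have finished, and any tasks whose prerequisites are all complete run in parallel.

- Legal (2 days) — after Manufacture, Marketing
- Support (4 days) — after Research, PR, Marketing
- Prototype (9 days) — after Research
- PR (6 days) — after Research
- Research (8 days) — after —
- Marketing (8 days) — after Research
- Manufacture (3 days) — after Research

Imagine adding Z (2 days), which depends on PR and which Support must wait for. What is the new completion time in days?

20

Originally the product launch takes 20 days.
With Z inserted, Support now waits for max(Research, PR, Marketing, Z).
New critical path: Research→Marketing→Support = 8+8+4 = 20 ⇒ 20 days.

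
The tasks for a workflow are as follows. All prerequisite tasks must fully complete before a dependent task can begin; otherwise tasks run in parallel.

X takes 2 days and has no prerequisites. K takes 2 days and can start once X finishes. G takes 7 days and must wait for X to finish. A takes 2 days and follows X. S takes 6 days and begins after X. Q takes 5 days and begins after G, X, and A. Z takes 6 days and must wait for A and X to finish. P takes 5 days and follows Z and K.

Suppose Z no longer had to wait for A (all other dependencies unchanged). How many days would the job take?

14

With the dependency in place, X→A→Z→P = 2+2+6+5 = 15 sets the finish at 15 days.
Without A→Z, Z's earliest start moves from 4 to 2.
The longest chain is now X→G→Q = 2+7+5 = 14, so the job takes 14 days.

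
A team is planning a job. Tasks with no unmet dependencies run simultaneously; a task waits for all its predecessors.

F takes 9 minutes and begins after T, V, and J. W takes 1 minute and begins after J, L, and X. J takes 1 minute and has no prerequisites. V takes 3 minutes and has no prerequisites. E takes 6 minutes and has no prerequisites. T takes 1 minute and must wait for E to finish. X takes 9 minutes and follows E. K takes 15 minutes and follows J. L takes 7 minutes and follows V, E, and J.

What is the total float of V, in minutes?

4

Critical path: E→X→W = 6+9+1 = 16, so the finish is 16 minutes.
V finishes as early as 3 and must finish by 7.
Float = 16 − 12 = 4.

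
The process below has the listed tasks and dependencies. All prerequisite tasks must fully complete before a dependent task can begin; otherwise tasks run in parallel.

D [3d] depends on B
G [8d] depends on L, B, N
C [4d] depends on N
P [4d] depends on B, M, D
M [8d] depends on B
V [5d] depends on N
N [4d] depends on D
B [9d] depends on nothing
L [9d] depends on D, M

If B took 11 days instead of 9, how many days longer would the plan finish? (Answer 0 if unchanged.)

2

Actual critical path: B→M→L→G = 9+8+9+8 = 34 ⇒ 34 days.
B is on the critical path; changing it to 11 makes that path 36 days.
The critical path is still B→M→L→G; finish is now 36 days.
Change in finish: 36 − 34 = +2 days.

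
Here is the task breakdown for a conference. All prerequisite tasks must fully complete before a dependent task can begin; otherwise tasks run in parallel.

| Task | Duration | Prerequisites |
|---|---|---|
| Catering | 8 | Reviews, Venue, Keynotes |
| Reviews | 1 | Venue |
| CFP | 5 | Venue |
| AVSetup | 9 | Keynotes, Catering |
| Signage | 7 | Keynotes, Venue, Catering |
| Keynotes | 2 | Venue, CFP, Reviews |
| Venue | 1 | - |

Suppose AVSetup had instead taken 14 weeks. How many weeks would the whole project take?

30

Baseline: Venue→CFP→Keynotes→Catering→AVSetup = 1+5+2+8+9 = 25 → 25 weeks.
AVSetup lies on that path, so at 14 weeks the path becomes 30 weeks.
No other chain overtakes it, so the finish is 30 weeks.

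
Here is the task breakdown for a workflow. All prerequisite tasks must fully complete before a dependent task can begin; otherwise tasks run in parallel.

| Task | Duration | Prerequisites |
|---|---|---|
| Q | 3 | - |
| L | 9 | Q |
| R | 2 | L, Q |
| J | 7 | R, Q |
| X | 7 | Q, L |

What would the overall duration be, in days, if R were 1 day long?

20

The binding path is Q→L→R→J = 3+9+2+7 = 21; finish at 21 days.
R lies on that path, so at 1 day the path becomes 20 days.
No other chain overtakes it, so the finish is 20 days.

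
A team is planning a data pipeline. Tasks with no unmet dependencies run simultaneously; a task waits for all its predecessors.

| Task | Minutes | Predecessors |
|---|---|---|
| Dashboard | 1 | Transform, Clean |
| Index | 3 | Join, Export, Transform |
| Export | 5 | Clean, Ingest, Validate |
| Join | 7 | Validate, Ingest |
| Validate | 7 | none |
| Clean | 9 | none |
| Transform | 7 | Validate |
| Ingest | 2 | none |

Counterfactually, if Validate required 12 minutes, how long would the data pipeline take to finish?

22

The binding path is Validate→Join→Index = 7+7+3 = 17; finish at 17 minutes.
Validate is on the critical path; changing it to 12 makes that path 22 minutes.
The critical path is still Validate→Join→Index; finish is now 22 minutes.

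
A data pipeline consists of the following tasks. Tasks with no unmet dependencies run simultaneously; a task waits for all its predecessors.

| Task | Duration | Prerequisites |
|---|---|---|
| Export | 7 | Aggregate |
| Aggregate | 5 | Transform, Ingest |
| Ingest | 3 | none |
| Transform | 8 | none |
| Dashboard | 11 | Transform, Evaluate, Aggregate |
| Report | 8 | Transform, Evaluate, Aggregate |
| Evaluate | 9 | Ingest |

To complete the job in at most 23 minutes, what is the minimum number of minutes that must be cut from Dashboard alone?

Current finish: 24 minutes; target: 23.
Dashboard is on every critical path, so each minute cut from Dashboard cuts the finish by one (this holds down to a finish of 21).
Need 24 − 23 = 1 minute off Dashboard → Dashboard becomes 10 minutes, finish becomes 23.

1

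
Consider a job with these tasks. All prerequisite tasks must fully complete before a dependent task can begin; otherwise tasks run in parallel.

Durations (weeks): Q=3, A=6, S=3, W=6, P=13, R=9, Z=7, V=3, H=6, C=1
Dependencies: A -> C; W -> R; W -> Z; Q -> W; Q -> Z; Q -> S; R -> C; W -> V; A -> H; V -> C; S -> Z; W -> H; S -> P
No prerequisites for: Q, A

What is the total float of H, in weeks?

The longest chain is Q→S→P = 3+3+13 = 19; overall finish 19 weeks.
Longest path through H: 15 weeks (earliest finish 15, latest finish 19).
Float = 19 − 15 = 4.

4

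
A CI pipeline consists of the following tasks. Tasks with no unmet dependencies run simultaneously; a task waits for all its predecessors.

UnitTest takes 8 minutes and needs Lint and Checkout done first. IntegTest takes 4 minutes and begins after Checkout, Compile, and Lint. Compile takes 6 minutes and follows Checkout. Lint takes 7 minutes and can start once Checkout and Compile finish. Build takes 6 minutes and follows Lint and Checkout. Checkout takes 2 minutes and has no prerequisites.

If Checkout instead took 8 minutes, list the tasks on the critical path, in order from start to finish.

Checkout, Compile, Lint, UnitTest

Baseline: Checkout→Compile→Lint→UnitTest = 2+6+7+8 = 23 → 23 minutes.
Since Checkout is critical, the +6 change carries straight to that chain (now 29 minutes).
That remains the longest chain; total 29 minutes.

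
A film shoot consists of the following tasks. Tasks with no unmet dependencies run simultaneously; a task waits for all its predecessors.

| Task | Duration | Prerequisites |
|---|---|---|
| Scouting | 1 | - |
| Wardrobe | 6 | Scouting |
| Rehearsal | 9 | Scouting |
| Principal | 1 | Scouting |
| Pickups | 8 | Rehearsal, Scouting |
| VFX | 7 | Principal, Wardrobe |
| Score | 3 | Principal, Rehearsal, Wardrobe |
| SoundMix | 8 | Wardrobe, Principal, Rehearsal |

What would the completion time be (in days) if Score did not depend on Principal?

With the dependency in place, Scouting→Rehearsal→Pickups = 1+9+8 = 18 sets the finish at 18 days.
Dropping Principal→Score doesn't change Score's earliest start (10); another predecessor still binds.
The longest chain is now Scouting→Rehearsal→Pickups = 1+9+8 = 18, so the job takes 18 days.

18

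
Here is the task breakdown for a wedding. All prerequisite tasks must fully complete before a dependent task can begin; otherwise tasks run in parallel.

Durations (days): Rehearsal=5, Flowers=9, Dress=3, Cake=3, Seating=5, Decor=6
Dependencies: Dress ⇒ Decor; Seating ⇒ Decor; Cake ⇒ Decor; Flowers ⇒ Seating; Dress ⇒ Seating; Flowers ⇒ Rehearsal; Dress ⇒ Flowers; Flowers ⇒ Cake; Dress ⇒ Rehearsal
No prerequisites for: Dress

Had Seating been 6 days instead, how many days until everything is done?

24

Critical path before the change: Dress→Flowers→Seating→Decor = 3+9+5+6 = 23 giving 23 days.
Since Seating is critical, the +1 change carries straight to that chain (now 24 days).
That remains the longest chain; total 24 days.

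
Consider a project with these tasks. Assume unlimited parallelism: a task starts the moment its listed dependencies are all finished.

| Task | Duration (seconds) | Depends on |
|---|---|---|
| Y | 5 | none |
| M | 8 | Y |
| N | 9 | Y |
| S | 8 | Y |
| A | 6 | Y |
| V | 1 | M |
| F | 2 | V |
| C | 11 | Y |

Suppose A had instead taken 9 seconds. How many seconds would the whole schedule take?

The binding path is Y→M→V→F = 5+8+1+2 = 16; finish at 16 seconds.
A is off the critical path — its longest chain is 11 seconds, giving 5 of slack.
The critical path is still Y→M→V→F; finish is now 16 seconds.

16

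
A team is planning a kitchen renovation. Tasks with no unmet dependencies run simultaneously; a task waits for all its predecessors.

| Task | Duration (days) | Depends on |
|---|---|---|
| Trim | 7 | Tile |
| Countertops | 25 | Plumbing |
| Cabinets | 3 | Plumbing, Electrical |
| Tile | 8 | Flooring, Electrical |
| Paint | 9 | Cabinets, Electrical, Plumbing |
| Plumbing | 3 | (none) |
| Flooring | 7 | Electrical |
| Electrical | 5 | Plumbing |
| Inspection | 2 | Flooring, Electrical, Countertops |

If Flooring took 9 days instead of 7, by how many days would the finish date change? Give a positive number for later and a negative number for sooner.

Baseline: Plumbing→Electrical→Flooring→Tile→Trim = 3+5+7+8+7 = 30 → 30 days.
Flooring lies on that path, so at 9 days the path becomes 32 days.
That remains the longest chain; total 32 days.
Change in finish: 32 − 30 = +2 days.

2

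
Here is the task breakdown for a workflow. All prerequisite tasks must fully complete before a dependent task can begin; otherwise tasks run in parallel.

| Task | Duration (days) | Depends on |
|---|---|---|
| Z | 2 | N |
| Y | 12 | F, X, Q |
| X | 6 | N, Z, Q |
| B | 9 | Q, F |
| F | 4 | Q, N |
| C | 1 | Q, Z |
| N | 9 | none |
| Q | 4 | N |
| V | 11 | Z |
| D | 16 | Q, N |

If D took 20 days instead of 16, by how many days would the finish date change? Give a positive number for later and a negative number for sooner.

Actual critical path: N→Q→X→Y = 9+4+6+12 = 31 ⇒ 31 days.
D is off the critical path — its longest chain is 29 days, giving 2 of slack.
Now N→Q→D = 9+4+20 = 33 is longest, so the finish becomes 33 days.
Change in finish: 33 − 31 = +2 days.

2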